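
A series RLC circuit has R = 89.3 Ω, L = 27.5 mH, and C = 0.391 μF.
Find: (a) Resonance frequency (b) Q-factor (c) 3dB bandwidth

Step 1 — Resonance condition Im(Z)=0 gives ω₀ = 1/√(LC).
Step 2 — ω₀ = 1/√(0.0275·3.91e-07) = 9644 rad/s.
Step 3 — f₀ = ω₀/(2π) = 1535 Hz.
Step 4 — Series Q: Q = ω₀L/R = 9644·0.0275/89.3 = 2.97.
Step 5 — 3dB bandwidth: Δω = ω₀/Q = 3247 rad/s; BW = Δω/(2π) = 516.8 Hz.

(a) f₀ = 1535 Hz  (b) Q = 2.97  (c) BW = 516.8 Hz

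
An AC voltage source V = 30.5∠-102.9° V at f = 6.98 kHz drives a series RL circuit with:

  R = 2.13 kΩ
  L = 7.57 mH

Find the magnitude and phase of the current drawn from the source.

Step 1 — Angular frequency: ω = 2π·f = 2π·6980 = 4.386e+04 rad/s.
Step 2 — Component impedances:
  R: Z = R = 2130 Ω
  L: Z = jωL = j·4.386e+04·0.00757 = 0 + j332 Ω
Step 3 — Series combination: Z_total = R + L = 2130 + j332 Ω = 2156∠8.9° Ω.
Step 4 — Source phasor: V = 30.5∠-102.9° V = -6.809 - j29.73 V.
Step 5 — Ohm's law: I = V / Z_total = (-6.809 - j29.73) / (2130 + j332) = -0.005245 - j0.01314 A.
Step 6 — Convert to polar: |I| = 0.01415 A, ∠I = -111.8°.

I = 0.01415∠-111.8° A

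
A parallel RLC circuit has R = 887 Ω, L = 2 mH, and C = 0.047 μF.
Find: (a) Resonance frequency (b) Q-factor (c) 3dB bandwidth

Step 1 — Resonance: ω₀ = 1/√(LC) = 1/√(0.002·4.7e-08) = 1.031e+05 rad/s.
Step 2 — f₀ = ω₀/(2π) = 1.642e+04 Hz.
Step 3 — Parallel Q: Q = R/(ω₀L) = 887/(1.031e+05·0.002) = 4.3.
Step 4 — Bandwidth: Δω = ω₀/Q = 2.399e+04 rad/s; BW = Δω/(2π) = 3818 Hz.

(a) f₀ = 1.642e+04 Hz  (b) Q = 4.3  (c) BW = 3818 Hz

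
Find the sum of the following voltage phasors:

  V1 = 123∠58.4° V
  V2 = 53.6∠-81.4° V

Step 1 — Convert each phasor to rectangular form:
  V1 = 123·(cos(58.4°) + j·sin(58.4°)) = 64.45 + j104.8 V
  V2 = 53.6·(cos(-81.4°) + j·sin(-81.4°)) = 8.015 - j53 V
Step 2 — Sum components: V_total = 72.47 + j51.77 V.
Step 3 — Convert to polar: |V_total| = 89.06 V, ∠V_total = 35.5°.

V_total = 89.06∠35.5° V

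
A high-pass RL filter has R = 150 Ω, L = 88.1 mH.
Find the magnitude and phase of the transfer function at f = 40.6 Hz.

Step 1 — Angular frequency: ω = 2π·40.6 = 255.1 rad/s.
Step 2 — Transfer function: H(jω) = jωL/(R + jωL).
Step 3 — Numerator jωL = j·22.47; denominator R + jωL = 150 + j22.47.
Step 4 — H = 0.02196 + j0.1465.
Step 5 — Magnitude: |H| = 0.1482 (-16.6 dB); phase: φ = 81.5°.

|H| = 0.1482 (-16.6 dB), φ = 81.5°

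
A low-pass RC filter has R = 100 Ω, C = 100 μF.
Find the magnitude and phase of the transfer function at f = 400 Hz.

Step 1 — Angular frequency: ω = 2π·400 = 2513 rad/s.
Step 2 — Transfer function: H(jω) = 1/(1 + jωRC).
Step 3 — Denominator: 1 + jωRC = 1 + j·2513·100·0.0001 = 1 + j25.13.
Step 4 — H = 0.001581 - j0.03973.
Step 5 — Magnitude: |H| = 0.03976 (-28.0 dB); phase: φ = -87.7°.

|H| = 0.03976 (-28.0 dB), φ = -87.7°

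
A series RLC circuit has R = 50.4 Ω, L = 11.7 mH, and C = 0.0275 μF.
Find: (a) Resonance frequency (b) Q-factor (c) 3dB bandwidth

Step 1 — Resonance: ω₀ = 1/√(LC) = 1/√(0.0117·2.75e-08) = 5.575e+04 rad/s.
Step 2 — f₀ = ω₀/(2π) = 8873 Hz.
Step 3 — Series Q: Q = ω₀L/R = 5.575e+04·0.0117/50.4 = 12.94.
Step 4 — Bandwidth: Δω = ω₀/Q = 4308 rad/s; BW = Δω/(2π) = 685.6 Hz.

(a) f₀ = 8873 Hz  (b) Q = 12.94  (c) BW = 685.6 Hz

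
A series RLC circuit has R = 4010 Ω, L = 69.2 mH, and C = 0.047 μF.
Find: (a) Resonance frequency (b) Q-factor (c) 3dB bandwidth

Step 1 — Resonance: ω₀ = 1/√(LC) = 1/√(0.0692·4.7e-08) = 1.753e+04 rad/s.
Step 2 — f₀ = ω₀/(2π) = 2791 Hz.
Step 3 — Series Q: Q = ω₀L/R = 1.753e+04·0.0692/4010 = 0.3026.
Step 4 — Bandwidth: Δω = ω₀/Q = 5.795e+04 rad/s; BW = Δω/(2π) = 9223 Hz.

(a) f₀ = 2791 Hz  (b) Q = 0.3026  (c) BW = 9223 Hz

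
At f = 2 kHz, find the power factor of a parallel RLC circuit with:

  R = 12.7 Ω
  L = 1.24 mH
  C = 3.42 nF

Step 1 — Angular frequency: ω = 2π·f = 2π·2000 = 1.257e+04 rad/s.
Step 2 — Component impedances:
  R: Z = R = 12.7 Ω
  L: Z = jωL = j·1.257e+04·0.00124 = 0 + j15.58 Ω
  C: Z = 1/(jωC) = -j/(ω·C) = 0 - j2.327e+04 Ω
Step 3 — Parallel combination: 1/Z_total = 1/R + 1/L + 1/C; Z_total = 7.635 + j6.219 Ω = 9.847∠39.2° Ω.
Step 4 — Power factor: PF = cos(φ) = Re(Z)/|Z| = 7.635/9.847 = 0.7754.
Step 5 — Type: Im(Z) = 6.219 ⇒ lagging (phase φ = 39.2°).

PF = 0.7754 (lagging, φ = 39.2°)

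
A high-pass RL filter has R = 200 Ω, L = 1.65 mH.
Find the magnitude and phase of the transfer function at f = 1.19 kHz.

Step 1 — Angular frequency: ω = 2π·1190 = 7477 rad/s.
Step 2 — Transfer function: H(jω) = jωL/(R + jωL).
Step 3 — Numerator jωL = j·12.34; denominator R + jωL = 200 + j12.34.
Step 4 — H = 0.003791 + j0.06145.
Step 5 — Magnitude: |H| = 0.06157 (-24.2 dB); phase: φ = 86.5°.

|H| = 0.06157 (-24.2 dB), φ = 86.5°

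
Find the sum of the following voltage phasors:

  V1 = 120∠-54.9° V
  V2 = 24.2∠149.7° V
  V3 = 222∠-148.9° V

Step 1 — Convert each phasor to rectangular form:
  V1 = 120·(cos(-54.9°) + j·sin(-54.9°)) = 69 - j98.18 V
  V2 = 24.2·(cos(149.7°) + j·sin(149.7°)) = -20.89 + j12.21 V
  V3 = 222·(cos(-148.9°) + j·sin(-148.9°)) = -190.1 - j114.7 V
Step 2 — Sum components: V_total = -142 - j200.6 V.
Step 3 — Convert to polar: |V_total| = 245.8 V, ∠V_total = -125.3°.

V_total = 245.8∠-125.3° V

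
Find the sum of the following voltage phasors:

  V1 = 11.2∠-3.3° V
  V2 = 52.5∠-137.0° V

Step 1 — Convert each phasor to rectangular form:
  V1 = 11.2·(cos(-3.3°) + j·sin(-3.3°)) = 11.18 - j0.6447 V
  V2 = 52.5·(cos(-137.0°) + j·sin(-137.0°)) = -38.4 - j35.8 V
Step 2 — Sum components: V_total = -27.21 - j36.45 V.
Step 3 — Convert to polar: |V_total| = 45.49 V, ∠V_total = -126.7°.

V_total = 45.49∠-126.7° V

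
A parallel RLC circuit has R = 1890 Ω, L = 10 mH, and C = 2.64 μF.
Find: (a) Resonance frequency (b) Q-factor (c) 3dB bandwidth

Step 1 — Resonance: ω₀ = 1/√(LC) = 1/√(0.01·2.64e-06) = 6155 rad/s.
Step 2 — f₀ = ω₀/(2π) = 979.5 Hz.
Step 3 — Parallel Q: Q = R/(ω₀L) = 1890/(6155·0.01) = 30.71.
Step 4 — Bandwidth: Δω = ω₀/Q = 200.4 rad/s; BW = Δω/(2π) = 31.9 Hz.

(a) f₀ = 979.5 Hz  (b) Q = 30.71  (c) BW = 31.9 Hz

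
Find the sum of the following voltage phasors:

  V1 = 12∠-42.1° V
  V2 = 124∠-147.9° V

Step 1 — Convert each phasor to rectangular form:
  V1 = 12·(cos(-42.1°) + j·sin(-42.1°)) = 8.904 - j8.045 V
  V2 = 124·(cos(-147.9°) + j·sin(-147.9°)) = -105 - j65.89 V
Step 2 — Sum components: V_total = -96.14 - j73.94 V.
Step 3 — Convert to polar: |V_total| = 121.3 V, ∠V_total = -142.4°.

V_total = 121.3∠-142.4° V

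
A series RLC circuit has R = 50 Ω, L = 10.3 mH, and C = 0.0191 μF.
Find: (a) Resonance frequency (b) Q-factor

Step 1 — Resonance condition Im(Z)=0 gives ω₀ = 1/√(LC).
Step 2 — ω₀ = 1/√(0.0103·1.91e-08) = 7.13e+04 rad/s.
Step 3 — f₀ = ω₀/(2π) = 1.135e+04 Hz.
Step 4 — Series Q: Q = ω₀L/R = 7.13e+04·0.0103/50 = 14.69.

(a) f₀ = 1.135e+04 Hz  (b) Q = 14.69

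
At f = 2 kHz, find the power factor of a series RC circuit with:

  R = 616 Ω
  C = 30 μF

Step 1 — Angular frequency: ω = 2π·f = 2π·2000 = 1.257e+04 rad/s.
Step 2 — Component impedances:
  R: Z = R = 616 Ω
  C: Z = 1/(jωC) = -j/(ω·C) = 0 - j2.653 Ω
Step 3 — Series combination: Z_total = R + C = 616 - j2.653 Ω = 616∠-0.2° Ω.
Step 4 — Power factor: PF = cos(φ) = Re(Z)/|Z| = 616/616 = 1.
Step 5 — Type: Im(Z) = -2.653 ⇒ leading (phase φ = -0.2°).

PF = 1 (leading, φ = -0.2°)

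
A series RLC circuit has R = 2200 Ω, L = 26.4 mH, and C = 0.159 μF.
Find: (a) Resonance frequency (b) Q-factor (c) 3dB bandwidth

Step 1 — Resonance condition Im(Z)=0 gives ω₀ = 1/√(LC).
Step 2 — ω₀ = 1/√(0.0264·1.59e-07) = 1.543e+04 rad/s.
Step 3 — f₀ = ω₀/(2π) = 2457 Hz.
Step 4 — Series Q: Q = ω₀L/R = 1.543e+04·0.0264/2200 = 0.1852.
Step 5 — 3dB bandwidth: Δω = ω₀/Q = 8.333e+04 rad/s; BW = Δω/(2π) = 1.326e+04 Hz.

(a) f₀ = 2457 Hz  (b) Q = 0.1852  (c) BW = 1.326e+04 Hz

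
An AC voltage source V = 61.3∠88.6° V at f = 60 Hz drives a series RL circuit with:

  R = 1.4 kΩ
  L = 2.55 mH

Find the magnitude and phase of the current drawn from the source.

Step 1 — Angular frequency: ω = 2π·f = 2π·60 = 377 rad/s.
Step 2 — Component impedances:
  R: Z = R = 1400 Ω
  L: Z = jωL = j·377·0.00255 = 0 + j0.9613 Ω
Step 3 — Series combination: Z_total = R + L = 1400 + j0.9613 Ω = 1400∠0.0° Ω.
Step 4 — Source phasor: V = 61.3∠88.6° V = 1.498 + j61.28 V.
Step 5 — Ohm's law: I = V / Z_total = (1.498 + j61.28) / (1400 + j0.9613) = 0.0011 + j0.04377 A.
Step 6 — Convert to polar: |I| = 0.04379 A, ∠I = 88.6°.

I = 0.04379∠88.6° A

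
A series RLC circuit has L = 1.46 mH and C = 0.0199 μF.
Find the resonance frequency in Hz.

Step 1 — Resonance condition Im(Z)=0 gives ω₀ = 1/√(LC).
Step 2 — ω₀ = 1/√(0.00146·1.99e-08) = 1.855e+05 rad/s.
Step 3 — f₀ = ω₀/(2π) = 2.953e+04 Hz.

f₀ = 2.953e+04 Hz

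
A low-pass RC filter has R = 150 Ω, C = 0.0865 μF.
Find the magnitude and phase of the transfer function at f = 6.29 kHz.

Step 1 — Angular frequency: ω = 2π·6290 = 3.952e+04 rad/s.
Step 2 — Transfer function: H(jω) = 1/(1 + jωRC).
Step 3 — Denominator: 1 + jωRC = 1 + j·3.952e+04·150·8.65e-08 = 1 + j0.5128.
Step 4 — H = 0.7918 - j0.406.
Step 5 — Magnitude: |H| = 0.8898 (-1.0 dB); phase: φ = -27.1°.

|H| = 0.8898 (-1.0 dB), φ = -27.1°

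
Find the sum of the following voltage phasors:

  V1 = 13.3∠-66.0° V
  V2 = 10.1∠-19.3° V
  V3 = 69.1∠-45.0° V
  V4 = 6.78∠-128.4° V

Step 1 — Convert each phasor to rectangular form:
  V1 = 13.3·(cos(-66.0°) + j·sin(-66.0°)) = 5.41 - j12.15 V
  V2 = 10.1·(cos(-19.3°) + j·sin(-19.3°)) = 9.532 - j3.338 V
  V3 = 69.1·(cos(-45.0°) + j·sin(-45.0°)) = 48.86 - j48.86 V
  V4 = 6.78·(cos(-128.4°) + j·sin(-128.4°)) = -4.211 - j5.313 V
Step 2 — Sum components: V_total = 59.59 - j69.66 V.
Step 3 — Convert to polar: |V_total| = 91.67 V, ∠V_total = -49.5°.

V_total = 91.67∠-49.5° V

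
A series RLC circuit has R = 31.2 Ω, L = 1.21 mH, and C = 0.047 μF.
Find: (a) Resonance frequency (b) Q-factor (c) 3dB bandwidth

Step 1 — Resonance: ω₀ = 1/√(LC) = 1/√(0.00121·4.7e-08) = 1.326e+05 rad/s.
Step 2 — f₀ = ω₀/(2π) = 2.11e+04 Hz.
Step 3 — Series Q: Q = ω₀L/R = 1.326e+05·0.00121/31.2 = 5.143.
Step 4 — Bandwidth: Δω = ω₀/Q = 2.579e+04 rad/s; BW = Δω/(2π) = 4104 Hz.

(a) f₀ = 2.11e+04 Hz  (b) Q = 5.143  (c) BW = 4104 Hz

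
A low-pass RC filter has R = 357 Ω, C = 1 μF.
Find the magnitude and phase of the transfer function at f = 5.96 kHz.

Step 1 — Angular frequency: ω = 2π·5960 = 3.745e+04 rad/s.
Step 2 — Transfer function: H(jω) = 1/(1 + jωRC).
Step 3 — Denominator: 1 + jωRC = 1 + j·3.745e+04·357·1e-06 = 1 + j13.37.
Step 4 — H = 0.005564 - j0.07438.
Step 5 — Magnitude: |H| = 0.07459 (-22.5 dB); phase: φ = -85.7°.

|H| = 0.07459 (-22.5 dB), φ = -85.7°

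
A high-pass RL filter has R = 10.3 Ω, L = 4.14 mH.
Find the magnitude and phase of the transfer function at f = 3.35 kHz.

Step 1 — Angular frequency: ω = 2π·3350 = 2.105e+04 rad/s.
Step 2 — Transfer function: H(jω) = jωL/(R + jωL).
Step 3 — Numerator jωL = j·87.14; denominator R + jωL = 10.3 + j87.14.
Step 4 — H = 0.9862 + j0.1166.
Step 5 — Magnitude: |H| = 0.9931 (-0.1 dB); phase: φ = 6.7°.

|H| = 0.9931 (-0.1 dB), φ = 6.7°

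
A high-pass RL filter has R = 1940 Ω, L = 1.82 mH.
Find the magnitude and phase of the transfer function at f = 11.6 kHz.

Step 1 — Angular frequency: ω = 2π·1.16e+04 = 7.288e+04 rad/s.
Step 2 — Transfer function: H(jω) = jωL/(R + jωL).
Step 3 — Numerator jωL = j·132.7; denominator R + jωL = 1940 + j132.7.
Step 4 — H = 0.004654 + j0.06806.
Step 5 — Magnitude: |H| = 0.06822 (-23.3 dB); phase: φ = 86.1°.

|H| = 0.06822 (-23.3 dB), φ = 86.1°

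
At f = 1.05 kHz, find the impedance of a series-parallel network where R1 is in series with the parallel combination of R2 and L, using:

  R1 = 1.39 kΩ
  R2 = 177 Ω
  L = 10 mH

Step 1 — Angular frequency: ω = 2π·f = 2π·1050 = 6597 rad/s.
Step 2 — Component impedances:
  R1: Z = R = 1390 Ω
  R2: Z = R = 177 Ω
  L: Z = jωL = j·6597·0.01 = 0 + j65.97 Ω
Step 3 — Parallel branch: R2 || L = 1/(1/R2 + 1/L) = 21.59 + j57.93 Ω.
Step 4 — Series with R1: Z_total = R1 + (R2 || L) = 1412 + j57.93 Ω = 1413∠2.3° Ω.

Z = 1412 + j57.93 Ω = 1413∠2.3° Ω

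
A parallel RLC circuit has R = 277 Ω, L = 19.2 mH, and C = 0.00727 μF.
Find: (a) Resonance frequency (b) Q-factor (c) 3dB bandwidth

Step 1 — Resonance: ω₀ = 1/√(LC) = 1/√(0.0192·7.27e-09) = 8.464e+04 rad/s.
Step 2 — f₀ = ω₀/(2π) = 1.347e+04 Hz.
Step 3 — Parallel Q: Q = R/(ω₀L) = 277/(8.464e+04·0.0192) = 0.1704.
Step 4 — Bandwidth: Δω = ω₀/Q = 4.966e+05 rad/s; BW = Δω/(2π) = 7.903e+04 Hz.

(a) f₀ = 1.347e+04 Hz  (b) Q = 0.1704  (c) BW = 7.903e+04 Hz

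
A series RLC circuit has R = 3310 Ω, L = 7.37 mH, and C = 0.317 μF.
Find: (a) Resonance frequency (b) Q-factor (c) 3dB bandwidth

Step 1 — Resonance condition Im(Z)=0 gives ω₀ = 1/√(LC).
Step 2 — ω₀ = 1/√(0.00737·3.17e-07) = 2.069e+04 rad/s.
Step 3 — f₀ = ω₀/(2π) = 3293 Hz.
Step 4 — Series Q: Q = ω₀L/R = 2.069e+04·0.00737/3310 = 0.04607.
Step 5 — 3dB bandwidth: Δω = ω₀/Q = 4.491e+05 rad/s; BW = Δω/(2π) = 7.148e+04 Hz.

(a) f₀ = 3293 Hz  (b) Q = 0.04607  (c) BW = 7.148e+04 Hz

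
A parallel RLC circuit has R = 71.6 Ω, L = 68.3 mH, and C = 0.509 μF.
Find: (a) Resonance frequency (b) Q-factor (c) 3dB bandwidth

Step 1 — Resonance: ω₀ = 1/√(LC) = 1/√(0.0683·5.09e-07) = 5363 rad/s.
Step 2 — f₀ = ω₀/(2π) = 853.6 Hz.
Step 3 — Parallel Q: Q = R/(ω₀L) = 71.6/(5363·0.0683) = 0.1955.
Step 4 — Bandwidth: Δω = ω₀/Q = 2.744e+04 rad/s; BW = Δω/(2π) = 4367 Hz.

(a) f₀ = 853.6 Hz  (b) Q = 0.1955  (c) BW = 4367 Hz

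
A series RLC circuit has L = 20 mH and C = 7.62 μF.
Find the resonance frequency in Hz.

Step 1 — Resonance condition Im(Z)=0 gives ω₀ = 1/√(LC).
Step 2 — ω₀ = 1/√(0.02·7.62e-06) = 2562 rad/s.
Step 3 — f₀ = ω₀/(2π) = 407.7 Hz.

f₀ = 407.7 Hz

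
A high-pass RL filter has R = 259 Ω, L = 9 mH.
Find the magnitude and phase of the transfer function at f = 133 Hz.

Step 1 — Angular frequency: ω = 2π·133 = 835.7 rad/s.
Step 2 — Transfer function: H(jω) = jωL/(R + jωL).
Step 3 — Numerator jωL = j·7.521; denominator R + jωL = 259 + j7.521.
Step 4 — H = 0.0008425 + j0.02901.
Step 5 — Magnitude: |H| = 0.02903 (-30.7 dB); phase: φ = 88.3°.

|H| = 0.02903 (-30.7 dB), φ = 88.3°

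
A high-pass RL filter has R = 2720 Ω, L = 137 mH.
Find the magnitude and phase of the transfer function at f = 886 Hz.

Step 1 — Angular frequency: ω = 2π·886 = 5567 rad/s.
Step 2 — Transfer function: H(jω) = jωL/(R + jωL).
Step 3 — Numerator jωL = j·762.7; denominator R + jωL = 2720 + j762.7.
Step 4 — H = 0.07289 + j0.26.
Step 5 — Magnitude: |H| = 0.27 (-11.4 dB); phase: φ = 74.3°.

|H| = 0.27 (-11.4 dB), φ = 74.3°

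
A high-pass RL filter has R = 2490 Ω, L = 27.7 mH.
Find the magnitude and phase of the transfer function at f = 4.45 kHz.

Step 1 — Angular frequency: ω = 2π·4450 = 2.796e+04 rad/s.
Step 2 — Transfer function: H(jω) = jωL/(R + jωL).
Step 3 — Numerator jωL = j·774.5; denominator R + jωL = 2490 + j774.5.
Step 4 — H = 0.08821 + j0.2836.
Step 5 — Magnitude: |H| = 0.297 (-10.5 dB); phase: φ = 72.7°.

|H| = 0.297 (-10.5 dB), φ = 72.7°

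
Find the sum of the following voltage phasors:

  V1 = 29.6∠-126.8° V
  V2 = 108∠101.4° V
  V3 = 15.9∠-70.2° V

Step 1 — Convert each phasor to rectangular form:
  V1 = 29.6·(cos(-126.8°) + j·sin(-126.8°)) = -17.73 - j23.7 V
  V2 = 108·(cos(101.4°) + j·sin(101.4°)) = -21.35 + j105.9 V
  V3 = 15.9·(cos(-70.2°) + j·sin(-70.2°)) = 5.386 - j14.96 V
Step 2 — Sum components: V_total = -33.69 + j67.21 V.
Step 3 — Convert to polar: |V_total| = 75.18 V, ∠V_total = 116.6°.

V_total = 75.18∠116.6° V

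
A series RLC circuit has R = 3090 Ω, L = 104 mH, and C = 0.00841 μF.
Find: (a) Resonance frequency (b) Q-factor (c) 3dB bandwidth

Step 1 — Resonance: ω₀ = 1/√(LC) = 1/√(0.104·8.41e-09) = 3.381e+04 rad/s.
Step 2 — f₀ = ω₀/(2π) = 5382 Hz.
Step 3 — Series Q: Q = ω₀L/R = 3.381e+04·0.104/3090 = 1.138.
Step 4 — Bandwidth: Δω = ω₀/Q = 2.971e+04 rad/s; BW = Δω/(2π) = 4729 Hz.

(a) f₀ = 5382 Hz  (b) Q = 1.138  (c) BW = 4729 Hz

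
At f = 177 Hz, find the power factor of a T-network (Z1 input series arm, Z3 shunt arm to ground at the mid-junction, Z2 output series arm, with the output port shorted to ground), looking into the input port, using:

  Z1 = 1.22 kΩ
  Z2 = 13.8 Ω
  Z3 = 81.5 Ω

Step 1 — Angular frequency: ω = 2π·f = 2π·177 = 1112 rad/s.
Step 2 — Component impedances:
  Z1: Z = R = 1220 Ω
  Z2: Z = R = 13.8 Ω
  Z3: Z = R = 81.5 Ω
Step 3 — With the output port shorted to ground, the output series arm Z2 runs from the junction to ground; the shunt arm Z3 also runs from the junction to ground. They appear in parallel: Z3 || Z2 = 11.8 Ω.
Step 4 — Series with input arm Z1: Z_in = Z1 + (Z3 || Z2) = 1232 Ω = 1232∠0.0° Ω.
Step 5 — Power factor: PF = cos(φ) = Re(Z)/|Z| = 1232/1232 = 1.
Step 6 — Type: Im(Z) = 0 ⇒ unity (phase φ = 0.0°).

PF = 1 (unity, φ = 0.0°)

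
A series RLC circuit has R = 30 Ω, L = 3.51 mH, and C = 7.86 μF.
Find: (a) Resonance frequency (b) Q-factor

Step 1 — Resonance condition Im(Z)=0 gives ω₀ = 1/√(LC).
Step 2 — ω₀ = 1/√(0.00351·7.86e-06) = 6021 rad/s.
Step 3 — f₀ = ω₀/(2π) = 958.2 Hz.
Step 4 — Series Q: Q = ω₀L/R = 6021·0.00351/30 = 0.7044.

(a) f₀ = 958.2 Hz  (b) Q = 0.7044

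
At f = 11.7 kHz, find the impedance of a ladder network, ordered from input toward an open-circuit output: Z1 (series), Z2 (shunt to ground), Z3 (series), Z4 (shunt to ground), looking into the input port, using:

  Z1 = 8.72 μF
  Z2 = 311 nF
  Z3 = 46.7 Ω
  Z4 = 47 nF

Step 1 — Angular frequency: ω = 2π·f = 2π·1.17e+04 = 7.351e+04 rad/s.
Step 2 — Component impedances:
  Z1: Z = 1/(jωC) = -j/(ω·C) = 0 - j1.56 Ω
  Z2: Z = 1/(jωC) = -j/(ω·C) = 0 - j43.74 Ω
  Z3: Z = R = 46.7 Ω
  Z4: Z = 1/(jωC) = -j/(ω·C) = 0 - j289.4 Ω
Step 3 — Ladder network (open output): work backward from the far end, alternating series and parallel combinations. Z_in = 0.7894 - j39.67 Ω = 39.68∠-88.9° Ω.

Z = 0.7894 - j39.67 Ω = 39.68∠-88.9° Ω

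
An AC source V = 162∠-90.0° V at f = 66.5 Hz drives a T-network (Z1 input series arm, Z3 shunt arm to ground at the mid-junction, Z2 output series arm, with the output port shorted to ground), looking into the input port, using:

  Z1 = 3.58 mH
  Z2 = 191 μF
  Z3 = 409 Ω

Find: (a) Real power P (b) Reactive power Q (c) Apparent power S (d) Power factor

Step 1 — Angular frequency: ω = 2π·f = 2π·66.5 = 417.8 rad/s.
Step 2 — Component impedances:
  Z1: Z = jωL = j·417.8·0.00358 = 0 + j1.496 Ω
  Z2: Z = 1/(jωC) = -j/(ω·C) = 0 - j12.53 Ω
  Z3: Z = R = 409 Ω
Step 3 — With the output port shorted to ground, the output series arm Z2 runs from the junction to ground; the shunt arm Z3 also runs from the junction to ground. They appear in parallel: Z3 || Z2 = 0.3835 - j12.52 Ω.
Step 4 — Series with input arm Z1: Z_in = Z1 + (Z3 || Z2) = 0.3835 - j11.02 Ω = 11.03∠-88.0° Ω.
Step 5 — Source phasor: V = 162∠-90.0° V = 0 - j162 V.
Step 6 — Current: I = V / Z = 14.68 - j0.5107 A = 14.69∠-2.0° A.
Step 7 — Complex power: S = V·I* = 82.74 - j2378 VA.
Step 8 — Real power: P = Re(S) = 82.74 W.
Step 9 — Reactive power: Q = Im(S) = -2378 VAR.
Step 10 — Apparent power: |S| = 2379 VA.
Step 11 — Power factor: PF = P/|S| = 0.03477 (leading).

(a) P = 82.74 W  (b) Q = -2378 VAR  (c) S = 2379 VA  (d) PF = 0.03477 (leading)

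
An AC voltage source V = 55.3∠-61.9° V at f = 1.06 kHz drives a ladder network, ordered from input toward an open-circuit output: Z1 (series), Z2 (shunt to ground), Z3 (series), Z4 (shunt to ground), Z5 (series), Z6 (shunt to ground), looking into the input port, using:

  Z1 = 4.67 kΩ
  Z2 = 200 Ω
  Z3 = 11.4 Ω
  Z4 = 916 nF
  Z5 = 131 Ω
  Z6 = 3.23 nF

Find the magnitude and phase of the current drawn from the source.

Step 1 — Angular frequency: ω = 2π·f = 2π·1060 = 6660 rad/s.
Step 2 — Component impedances:
  Z1: Z = R = 4670 Ω
  Z2: Z = R = 200 Ω
  Z3: Z = R = 11.4 Ω
  Z4: Z = 1/(jωC) = -j/(ω·C) = 0 - j163.9 Ω
  Z5: Z = R = 131 Ω
  Z6: Z = 1/(jωC) = -j/(ω·C) = 0 - j4.648e+04 Ω
Step 3 — Ladder network (open output): work backward from the far end, alternating series and parallel combinations. Z_in = 4752 - j91.54 Ω = 4752∠-1.1° Ω.
Step 4 — Source phasor: V = 55.3∠-61.9° V = 26.05 - j48.78 V.
Step 5 — Ohm's law: I = V / Z_total = (26.05 - j48.78) / (4752 - j91.54) = 0.005678 - j0.01016 A.
Step 6 — Convert to polar: |I| = 0.01164 A, ∠I = -60.8°.

I = 0.01164∠-60.8° A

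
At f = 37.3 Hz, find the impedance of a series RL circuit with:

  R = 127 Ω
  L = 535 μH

Step 1 — Angular frequency: ω = 2π·f = 2π·37.3 = 234.4 rad/s.
Step 2 — Component impedances:
  R: Z = R = 127 Ω
  L: Z = jωL = j·234.4·0.000535 = 0 + j0.1254 Ω
Step 3 — Series combination: Z_total = R + L = 127 + j0.1254 Ω = 127∠0.1° Ω.

Z = 127 + j0.1254 Ω = 127∠0.1° Ω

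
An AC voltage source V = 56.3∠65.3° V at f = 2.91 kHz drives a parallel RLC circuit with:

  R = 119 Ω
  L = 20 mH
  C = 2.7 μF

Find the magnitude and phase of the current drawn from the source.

Step 1 — Angular frequency: ω = 2π·f = 2π·2910 = 1.828e+04 rad/s.
Step 2 — Component impedances:
  R: Z = R = 119 Ω
  L: Z = jωL = j·1.828e+04·0.02 = 0 + j365.7 Ω
  C: Z = 1/(jωC) = -j/(ω·C) = 0 - j20.26 Ω
Step 3 — Parallel combination: 1/Z_total = 1/R + 1/L + 1/C; Z_total = 3.743 - j20.77 Ω = 21.1∠-79.8° Ω.
Step 4 — Source phasor: V = 56.3∠65.3° V = 23.53 + j51.15 V.
Step 5 — Ohm's law: I = V / Z_total = (23.53 + j51.15) / (3.743 - j20.77) = -2.188 + j1.527 A.
Step 6 — Convert to polar: |I| = 2.668 A, ∠I = 145.1°.

I = 2.668∠145.1° A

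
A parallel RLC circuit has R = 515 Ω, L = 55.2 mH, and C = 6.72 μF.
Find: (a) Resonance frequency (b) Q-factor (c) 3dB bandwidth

Step 1 — Resonance: ω₀ = 1/√(LC) = 1/√(0.0552·6.72e-06) = 1642 rad/s.
Step 2 — f₀ = ω₀/(2π) = 261.3 Hz.
Step 3 — Parallel Q: Q = R/(ω₀L) = 515/(1642·0.0552) = 5.682.
Step 4 — Bandwidth: Δω = ω₀/Q = 289 rad/s; BW = Δω/(2π) = 45.99 Hz.

(a) f₀ = 261.3 Hz  (b) Q = 5.682  (c) BW = 45.99 Hz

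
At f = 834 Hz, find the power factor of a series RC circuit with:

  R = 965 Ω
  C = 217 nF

Step 1 — Angular frequency: ω = 2π·f = 2π·834 = 5240 rad/s.
Step 2 — Component impedances:
  R: Z = R = 965 Ω
  C: Z = 1/(jωC) = -j/(ω·C) = 0 - j879.4 Ω
Step 3 — Series combination: Z_total = R + C = 965 - j879.4 Ω = 1306∠-42.3° Ω.
Step 4 — Power factor: PF = cos(φ) = Re(Z)/|Z| = 965/1305.6 = 0.7391.
Step 5 — Type: Im(Z) = -879.4 ⇒ leading (phase φ = -42.3°).

PF = 0.7391 (leading, φ = -42.3°)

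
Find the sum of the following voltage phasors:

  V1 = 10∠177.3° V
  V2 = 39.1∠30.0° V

Step 1 — Convert each phasor to rectangular form:
  V1 = 10·(cos(177.3°) + j·sin(177.3°)) = -9.989 + j0.4711 V
  V2 = 39.1·(cos(30.0°) + j·sin(30.0°)) = 33.86 + j19.55 V
Step 2 — Sum components: V_total = 23.87 + j20.02 V.
Step 3 — Convert to polar: |V_total| = 31.16 V, ∠V_total = 40.0°.

V_total = 31.16∠40.0° V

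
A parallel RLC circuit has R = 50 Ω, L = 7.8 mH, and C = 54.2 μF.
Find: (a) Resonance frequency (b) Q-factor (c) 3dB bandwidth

Step 1 — Resonance: ω₀ = 1/√(LC) = 1/√(0.0078·5.42e-05) = 1538 rad/s.
Step 2 — f₀ = ω₀/(2π) = 244.8 Hz.
Step 3 — Parallel Q: Q = R/(ω₀L) = 50/(1538·0.0078) = 4.168.
Step 4 — Bandwidth: Δω = ω₀/Q = 369 rad/s; BW = Δω/(2π) = 58.73 Hz.

(a) f₀ = 244.8 Hz  (b) Q = 4.168  (c) BW = 58.73 Hz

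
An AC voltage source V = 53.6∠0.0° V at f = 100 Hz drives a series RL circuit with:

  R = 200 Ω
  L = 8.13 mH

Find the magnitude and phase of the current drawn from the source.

Step 1 — Angular frequency: ω = 2π·f = 2π·100 = 628.3 rad/s.
Step 2 — Component impedances:
  R: Z = R = 200 Ω
  L: Z = jωL = j·628.3·0.00813 = 0 + j5.108 Ω
Step 3 — Series combination: Z_total = R + L = 200 + j5.108 Ω = 200.1∠1.5° Ω.
Step 4 — Source phasor: V = 53.6∠0.0° V = 53.6 V.
Step 5 — Ohm's law: I = V / Z_total = (53.6) / (200 + j5.108) = 0.2678 - j0.006841 A.
Step 6 — Convert to polar: |I| = 0.2679 A, ∠I = -1.5°.

I = 0.2679∠-1.5° A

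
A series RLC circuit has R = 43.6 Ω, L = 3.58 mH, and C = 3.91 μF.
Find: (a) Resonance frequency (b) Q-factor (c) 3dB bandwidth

Step 1 — Resonance: ω₀ = 1/√(LC) = 1/√(0.00358·3.91e-06) = 8452 rad/s.
Step 2 — f₀ = ω₀/(2π) = 1345 Hz.
Step 3 — Series Q: Q = ω₀L/R = 8452·0.00358/43.6 = 0.694.
Step 4 — Bandwidth: Δω = ω₀/Q = 1.218e+04 rad/s; BW = Δω/(2π) = 1938 Hz.

(a) f₀ = 1345 Hz  (b) Q = 0.694  (c) BW = 1938 Hz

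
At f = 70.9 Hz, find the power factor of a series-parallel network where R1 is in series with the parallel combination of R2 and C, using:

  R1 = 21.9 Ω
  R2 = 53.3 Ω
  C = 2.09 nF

Step 1 — Angular frequency: ω = 2π·f = 2π·70.9 = 445.5 rad/s.
Step 2 — Component impedances:
  R1: Z = R = 21.9 Ω
  R2: Z = R = 53.3 Ω
  C: Z = 1/(jωC) = -j/(ω·C) = 0 - j1.074e+06 Ω
Step 3 — Parallel branch: R2 || C = 1/(1/R2 + 1/C) = 53.3 - j0.002645 Ω.
Step 4 — Series with R1: Z_total = R1 + (R2 || C) = 75.2 - j0.002645 Ω = 75.2∠-0.0° Ω.
Step 5 — Power factor: PF = cos(φ) = Re(Z)/|Z| = 75.2/75.2 = 1.
Step 6 — Type: Im(Z) = -0.002645 ⇒ leading (phase φ = -0.0°).

PF = 1 (leading, φ = -0.0°)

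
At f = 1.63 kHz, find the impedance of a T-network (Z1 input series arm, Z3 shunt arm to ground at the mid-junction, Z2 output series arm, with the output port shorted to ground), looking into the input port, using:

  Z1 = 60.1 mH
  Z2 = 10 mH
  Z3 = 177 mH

Step 1 — Angular frequency: ω = 2π·f = 2π·1630 = 1.024e+04 rad/s.
Step 2 — Component impedances:
  Z1: Z = jωL = j·1.024e+04·0.0601 = 0 + j615.5 Ω
  Z2: Z = jωL = j·1.024e+04·0.01 = 0 + j102.4 Ω
  Z3: Z = jωL = j·1.024e+04·0.177 = 0 + j1813 Ω
Step 3 — With the output port shorted to ground, the output series arm Z2 runs from the junction to ground; the shunt arm Z3 also runs from the junction to ground. They appear in parallel: Z3 || Z2 = 0 + j96.94 Ω.
Step 4 — Series with input arm Z1: Z_in = Z1 + (Z3 || Z2) = 0 + j712.5 Ω = 712.5∠90.0° Ω.

Z = 0 + j712.5 Ω = 712.5∠90.0° Ω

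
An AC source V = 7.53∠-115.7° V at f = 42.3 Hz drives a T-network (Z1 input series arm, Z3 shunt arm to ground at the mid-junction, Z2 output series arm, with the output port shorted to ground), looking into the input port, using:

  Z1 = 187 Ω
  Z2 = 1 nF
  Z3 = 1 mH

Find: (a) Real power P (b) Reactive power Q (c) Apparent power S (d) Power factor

Step 1 — Angular frequency: ω = 2π·f = 2π·42.3 = 265.8 rad/s.
Step 2 — Component impedances:
  Z1: Z = R = 187 Ω
  Z2: Z = 1/(jωC) = -j/(ω·C) = 0 - j3.763e+06 Ω
  Z3: Z = jωL = j·265.8·0.001 = 0 + j0.2658 Ω
Step 3 — With the output port shorted to ground, the output series arm Z2 runs from the junction to ground; the shunt arm Z3 also runs from the junction to ground. They appear in parallel: Z3 || Z2 = 0 + j0.2658 Ω.
Step 4 — Series with input arm Z1: Z_in = Z1 + (Z3 || Z2) = 187 + j0.2658 Ω = 187∠0.1° Ω.
Step 5 — Source phasor: V = 7.53∠-115.7° V = -3.265 - j6.785 V.
Step 6 — Current: I = V / Z = -0.01751 - j0.03626 A = 0.04027∠-115.8° A.
Step 7 — Complex power: S = V·I* = 0.3032 + j0.0004309 VA.
Step 8 — Real power: P = Re(S) = 0.3032 W.
Step 9 — Reactive power: Q = Im(S) = 0.0004309 VAR.
Step 10 — Apparent power: |S| = 0.3032 VA.
Step 11 — Power factor: PF = P/|S| = 1 (lagging).

(a) P = 0.3032 W  (b) Q = 0.0004309 VAR  (c) S = 0.3032 VA  (d) PF = 1 (lagging)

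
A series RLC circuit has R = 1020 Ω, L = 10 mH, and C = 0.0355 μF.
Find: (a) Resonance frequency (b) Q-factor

Step 1 — Resonance condition Im(Z)=0 gives ω₀ = 1/√(LC).
Step 2 — ω₀ = 1/√(0.01·3.55e-08) = 5.307e+04 rad/s.
Step 3 — f₀ = ω₀/(2π) = 8447 Hz.
Step 4 — Series Q: Q = ω₀L/R = 5.307e+04·0.01/1020 = 0.5203.

(a) f₀ = 8447 Hz  (b) Q = 0.5203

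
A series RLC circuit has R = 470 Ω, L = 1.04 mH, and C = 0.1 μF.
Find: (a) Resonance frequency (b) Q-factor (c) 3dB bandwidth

Step 1 — Resonance condition Im(Z)=0 gives ω₀ = 1/√(LC).
Step 2 — ω₀ = 1/√(0.00104·1e-07) = 9.806e+04 rad/s.
Step 3 — f₀ = ω₀/(2π) = 1.561e+04 Hz.
Step 4 — Series Q: Q = ω₀L/R = 9.806e+04·0.00104/470 = 0.217.
Step 5 — 3dB bandwidth: Δω = ω₀/Q = 4.519e+05 rad/s; BW = Δω/(2π) = 7.193e+04 Hz.

(a) f₀ = 1.561e+04 Hz  (b) Q = 0.217  (c) BW = 7.193e+04 Hz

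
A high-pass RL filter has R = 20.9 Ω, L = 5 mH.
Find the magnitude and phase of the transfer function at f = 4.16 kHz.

Step 1 — Angular frequency: ω = 2π·4160 = 2.614e+04 rad/s.
Step 2 — Transfer function: H(jω) = jωL/(R + jωL).
Step 3 — Numerator jωL = j·130.7; denominator R + jωL = 20.9 + j130.7.
Step 4 — H = 0.9751 + j0.1559.
Step 5 — Magnitude: |H| = 0.9875 (-0.1 dB); phase: φ = 9.1°.

|H| = 0.9875 (-0.1 dB), φ = 9.1°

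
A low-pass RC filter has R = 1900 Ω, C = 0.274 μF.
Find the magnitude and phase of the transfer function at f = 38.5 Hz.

Step 1 — Angular frequency: ω = 2π·38.5 = 241.9 rad/s.
Step 2 — Transfer function: H(jω) = 1/(1 + jωRC).
Step 3 — Denominator: 1 + jωRC = 1 + j·241.9·1900·2.74e-07 = 1 + j0.1259.
Step 4 — H = 0.9844 - j0.124.
Step 5 — Magnitude: |H| = 0.9922 (-0.1 dB); phase: φ = -7.2°.

|H| = 0.9922 (-0.1 dB), φ = -7.2°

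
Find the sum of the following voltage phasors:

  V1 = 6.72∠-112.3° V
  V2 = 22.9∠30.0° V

Step 1 — Convert each phasor to rectangular form:
  V1 = 6.72·(cos(-112.3°) + j·sin(-112.3°)) = -2.55 - j6.217 V
  V2 = 22.9·(cos(30.0°) + j·sin(30.0°)) = 19.83 + j11.45 V
Step 2 — Sum components: V_total = 17.28 + j5.233 V.
Step 3 — Convert to polar: |V_total| = 18.06 V, ∠V_total = 16.8°.

V_total = 18.06∠16.8° V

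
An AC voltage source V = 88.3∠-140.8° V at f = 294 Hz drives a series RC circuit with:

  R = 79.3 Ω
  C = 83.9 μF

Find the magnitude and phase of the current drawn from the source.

Step 1 — Angular frequency: ω = 2π·f = 2π·294 = 1847 rad/s.
Step 2 — Component impedances:
  R: Z = R = 79.3 Ω
  C: Z = 1/(jωC) = -j/(ω·C) = 0 - j6.452 Ω
Step 3 — Series combination: Z_total = R + C = 79.3 - j6.452 Ω = 79.56∠-4.7° Ω.
Step 4 — Source phasor: V = 88.3∠-140.8° V = -68.43 - j55.81 V.
Step 5 — Ohm's law: I = V / Z_total = (-68.43 - j55.81) / (79.3 - j6.452) = -0.8003 - j0.7689 A.
Step 6 — Convert to polar: |I| = 1.11 A, ∠I = -136.1°.

I = 1.11∠-136.1° A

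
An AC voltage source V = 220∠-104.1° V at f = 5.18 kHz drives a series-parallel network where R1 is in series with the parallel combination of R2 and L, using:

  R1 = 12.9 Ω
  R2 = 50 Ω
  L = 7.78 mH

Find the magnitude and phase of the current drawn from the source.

Step 1 — Angular frequency: ω = 2π·f = 2π·5180 = 3.255e+04 rad/s.
Step 2 — Component impedances:
  R1: Z = R = 12.9 Ω
  R2: Z = R = 50 Ω
  L: Z = jωL = j·3.255e+04·0.00778 = 0 + j253.2 Ω
Step 3 — Parallel branch: R2 || L = 1/(1/R2 + 1/L) = 48.12 + j9.503 Ω.
Step 4 — Series with R1: Z_total = R1 + (R2 || L) = 61.02 + j9.503 Ω = 61.76∠8.9° Ω.
Step 5 — Source phasor: V = 220∠-104.1° V = -53.6 - j213.4 V.
Step 6 — Ohm's law: I = V / Z_total = (-53.6 - j213.4) / (61.02 + j9.503) = -1.389 - j3.28 A.
Step 7 — Convert to polar: |I| = 3.562 A, ∠I = -113.0°.

I = 3.562∠-113.0° A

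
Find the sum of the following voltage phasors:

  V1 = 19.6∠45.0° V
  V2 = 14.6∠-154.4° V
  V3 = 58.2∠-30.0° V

Step 1 — Convert each phasor to rectangular form:
  V1 = 19.6·(cos(45.0°) + j·sin(45.0°)) = 13.86 + j13.86 V
  V2 = 14.6·(cos(-154.4°) + j·sin(-154.4°)) = -13.17 - j6.308 V
  V3 = 58.2·(cos(-30.0°) + j·sin(-30.0°)) = 50.4 - j29.1 V
Step 2 — Sum components: V_total = 51.1 - j21.55 V.
Step 3 — Convert to polar: |V_total| = 55.45 V, ∠V_total = -22.9°.

V_total = 55.45∠-22.9° V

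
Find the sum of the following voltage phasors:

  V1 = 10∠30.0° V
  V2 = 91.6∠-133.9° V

Step 1 — Convert each phasor to rectangular form:
  V1 = 10·(cos(30.0°) + j·sin(30.0°)) = 8.66 + j5 V
  V2 = 91.6·(cos(-133.9°) + j·sin(-133.9°)) = -63.52 - j66 V
Step 2 — Sum components: V_total = -54.86 - j61 V.
Step 3 — Convert to polar: |V_total| = 82.04 V, ∠V_total = -132.0°.

V_total = 82.04∠-132.0° V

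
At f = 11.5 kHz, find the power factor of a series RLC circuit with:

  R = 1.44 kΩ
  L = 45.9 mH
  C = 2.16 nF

Step 1 — Angular frequency: ω = 2π·f = 2π·1.15e+04 = 7.226e+04 rad/s.
Step 2 — Component impedances:
  R: Z = R = 1440 Ω
  L: Z = jωL = j·7.226e+04·0.0459 = 0 + j3317 Ω
  C: Z = 1/(jωC) = -j/(ω·C) = 0 - j6407 Ω
Step 3 — Series combination: Z_total = R + L + C = 1440 - j3091 Ω = 3410∠-65.0° Ω.
Step 4 — Power factor: PF = cos(φ) = Re(Z)/|Z| = 1440/3410 = 0.4223.
Step 5 — Type: Im(Z) = -3091 ⇒ leading (phase φ = -65.0°).

PF = 0.4223 (leading, φ = -65.0°)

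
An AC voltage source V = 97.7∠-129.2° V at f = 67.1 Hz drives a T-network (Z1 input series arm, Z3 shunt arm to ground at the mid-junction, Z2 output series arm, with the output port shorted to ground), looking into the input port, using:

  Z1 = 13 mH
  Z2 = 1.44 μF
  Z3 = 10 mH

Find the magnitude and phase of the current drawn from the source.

Step 1 — Angular frequency: ω = 2π·f = 2π·67.1 = 421.6 rad/s.
Step 2 — Component impedances:
  Z1: Z = jωL = j·421.6·0.013 = 0 + j5.481 Ω
  Z2: Z = 1/(jωC) = -j/(ω·C) = 0 - j1647 Ω
  Z3: Z = jωL = j·421.6·0.01 = 0 + j4.216 Ω
Step 3 — With the output port shorted to ground, the output series arm Z2 runs from the junction to ground; the shunt arm Z3 also runs from the junction to ground. They appear in parallel: Z3 || Z2 = 0 + j4.227 Ω.
Step 4 — Series with input arm Z1: Z_in = Z1 + (Z3 || Z2) = 0 + j9.708 Ω = 9.708∠90.0° Ω.
Step 5 — Source phasor: V = 97.7∠-129.2° V = -61.75 - j75.71 V.
Step 6 — Ohm's law: I = V / Z_total = (-61.75 - j75.71) / (0 + j9.708) = -7.799 + j6.361 A.
Step 7 — Convert to polar: |I| = 10.06 A, ∠I = 140.8°.

I = 10.06∠140.8° A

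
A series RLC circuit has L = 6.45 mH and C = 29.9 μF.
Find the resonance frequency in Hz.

Step 1 — Resonance condition Im(Z)=0 gives ω₀ = 1/√(LC).
Step 2 — ω₀ = 1/√(0.00645·2.99e-05) = 2277 rad/s.
Step 3 — f₀ = ω₀/(2π) = 362.4 Hz.

f₀ = 362.4 Hz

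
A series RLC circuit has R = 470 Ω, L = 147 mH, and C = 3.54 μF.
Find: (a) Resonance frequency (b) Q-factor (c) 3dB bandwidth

Step 1 — Resonance: ω₀ = 1/√(LC) = 1/√(0.147·3.54e-06) = 1386 rad/s.
Step 2 — f₀ = ω₀/(2π) = 220.6 Hz.
Step 3 — Series Q: Q = ω₀L/R = 1386·0.147/470 = 0.4336.
Step 4 — Bandwidth: Δω = ω₀/Q = 3197 rad/s; BW = Δω/(2π) = 508.9 Hz.

(a) f₀ = 220.6 Hz  (b) Q = 0.4336  (c) BW = 508.9 Hz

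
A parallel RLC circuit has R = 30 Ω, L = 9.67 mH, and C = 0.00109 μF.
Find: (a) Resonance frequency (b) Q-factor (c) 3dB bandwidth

Step 1 — Resonance: ω₀ = 1/√(LC) = 1/√(0.00967·1.09e-09) = 3.08e+05 rad/s.
Step 2 — f₀ = ω₀/(2π) = 4.902e+04 Hz.
Step 3 — Parallel Q: Q = R/(ω₀L) = 30/(3.08e+05·0.00967) = 0.01007.
Step 4 — Bandwidth: Δω = ω₀/Q = 3.058e+07 rad/s; BW = Δω/(2π) = 4.867e+06 Hz.

(a) f₀ = 4.902e+04 Hz  (b) Q = 0.01007  (c) BW = 4.867e+06 Hz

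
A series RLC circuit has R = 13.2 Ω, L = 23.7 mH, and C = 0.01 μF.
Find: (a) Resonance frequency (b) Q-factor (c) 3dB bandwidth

Step 1 — Resonance: ω₀ = 1/√(LC) = 1/√(0.0237·1e-08) = 6.496e+04 rad/s.
Step 2 — f₀ = ω₀/(2π) = 1.034e+04 Hz.
Step 3 — Series Q: Q = ω₀L/R = 6.496e+04·0.0237/13.2 = 116.6.
Step 4 — Bandwidth: Δω = ω₀/Q = 557 rad/s; BW = Δω/(2π) = 88.64 Hz.

(a) f₀ = 1.034e+04 Hz  (b) Q = 116.6  (c) BW = 88.64 Hz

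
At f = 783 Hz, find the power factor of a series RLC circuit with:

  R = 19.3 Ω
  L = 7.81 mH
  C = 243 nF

Step 1 — Angular frequency: ω = 2π·f = 2π·783 = 4920 rad/s.
Step 2 — Component impedances:
  R: Z = R = 19.3 Ω
  L: Z = jωL = j·4920·0.00781 = 0 + j38.42 Ω
  C: Z = 1/(jωC) = -j/(ω·C) = 0 - j836.5 Ω
Step 3 — Series combination: Z_total = R + L + C = 19.3 - j798.1 Ω = 798.3∠-88.6° Ω.
Step 4 — Power factor: PF = cos(φ) = Re(Z)/|Z| = 19.3/798.3 = 0.02418.
Step 5 — Type: Im(Z) = -798.1 ⇒ leading (phase φ = -88.6°).

PF = 0.02418 (leading, φ = -88.6°)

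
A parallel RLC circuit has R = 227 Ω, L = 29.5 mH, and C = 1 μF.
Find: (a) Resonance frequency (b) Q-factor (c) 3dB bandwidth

Step 1 — Resonance: ω₀ = 1/√(LC) = 1/√(0.0295·1e-06) = 5822 rad/s.
Step 2 — f₀ = ω₀/(2π) = 926.6 Hz.
Step 3 — Parallel Q: Q = R/(ω₀L) = 227/(5822·0.0295) = 1.322.
Step 4 — Bandwidth: Δω = ω₀/Q = 4405 rad/s; BW = Δω/(2π) = 701.1 Hz.

(a) f₀ = 926.6 Hz  (b) Q = 1.322  (c) BW = 701.1 Hz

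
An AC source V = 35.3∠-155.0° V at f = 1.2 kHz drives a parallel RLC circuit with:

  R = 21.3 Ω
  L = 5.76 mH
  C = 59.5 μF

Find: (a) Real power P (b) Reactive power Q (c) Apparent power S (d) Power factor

Step 1 — Angular frequency: ω = 2π·f = 2π·1200 = 7540 rad/s.
Step 2 — Component impedances:
  R: Z = R = 21.3 Ω
  L: Z = jωL = j·7540·0.00576 = 0 + j43.43 Ω
  C: Z = 1/(jωC) = -j/(ω·C) = 0 - j2.229 Ω
Step 3 — Parallel combination: 1/Z_total = 1/R + 1/L + 1/C; Z_total = 0.2561 - j2.321 Ω = 2.335∠-83.7° Ω.
Step 4 — Source phasor: V = 35.3∠-155.0° V = -31.99 - j14.92 V.
Step 5 — Current: I = V / Z = 4.847 - j14.32 A = 15.11∠-71.3° A.
Step 6 — Complex power: S = V·I* = 58.5 - j530.3 VA.
Step 7 — Real power: P = Re(S) = 58.5 W.
Step 8 — Reactive power: Q = Im(S) = -530.3 VAR.
Step 9 — Apparent power: |S| = 533.5 VA.
Step 10 — Power factor: PF = P/|S| = 0.1096 (leading).

(a) P = 58.5 W  (b) Q = -530.3 VAR  (c) S = 533.5 VA  (d) PF = 0.1096 (leading)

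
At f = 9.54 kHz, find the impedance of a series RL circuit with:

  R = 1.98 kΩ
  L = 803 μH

Step 1 — Angular frequency: ω = 2π·f = 2π·9540 = 5.994e+04 rad/s.
Step 2 — Component impedances:
  R: Z = R = 1980 Ω
  L: Z = jωL = j·5.994e+04·0.000803 = 0 + j48.13 Ω
Step 3 — Series combination: Z_total = R + L = 1980 + j48.13 Ω = 1981∠1.4° Ω.

Z = 1980 + j48.13 Ω = 1981∠1.4° Ω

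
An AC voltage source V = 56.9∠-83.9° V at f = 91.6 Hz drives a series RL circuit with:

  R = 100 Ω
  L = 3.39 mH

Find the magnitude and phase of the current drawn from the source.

Step 1 — Angular frequency: ω = 2π·f = 2π·91.6 = 575.5 rad/s.
Step 2 — Component impedances:
  R: Z = R = 100 Ω
  L: Z = jωL = j·575.5·0.00339 = 0 + j1.951 Ω
Step 3 — Series combination: Z_total = R + L = 100 + j1.951 Ω = 100∠1.1° Ω.
Step 4 — Source phasor: V = 56.9∠-83.9° V = 6.046 - j56.58 V.
Step 5 — Ohm's law: I = V / Z_total = (6.046 - j56.58) / (100 + j1.951) = 0.04941 - j0.5667 A.
Step 6 — Convert to polar: |I| = 0.5689 A, ∠I = -85.0°.

I = 0.5689∠-85.0° A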